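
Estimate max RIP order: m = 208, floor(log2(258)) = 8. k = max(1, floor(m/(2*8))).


floor(log2(258)) = 8.
2*8 = 16.
m/(2*floor(log2(n))) = 208/16 ≈ 13.0.
floor = 13.
k = max(1, 13) = 13.

13


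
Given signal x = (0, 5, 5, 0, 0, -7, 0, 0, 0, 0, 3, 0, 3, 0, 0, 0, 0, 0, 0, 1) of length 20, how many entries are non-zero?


Non-zero positions: [1, 2, 5, 10, 12, 19].
Sparsity = 6.

6


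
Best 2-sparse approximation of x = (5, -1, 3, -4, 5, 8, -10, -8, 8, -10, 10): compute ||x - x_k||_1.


Sorted |x_i| descending: [10, 10, 10, 8, 8, 8, 5, 5, 4, 3, 1]
Keep top 2: [10, 10]
Tail entries: [10, 8, 8, 8, 5, 5, 4, 3, 1]
L1 error = sum of tail = 52.

52


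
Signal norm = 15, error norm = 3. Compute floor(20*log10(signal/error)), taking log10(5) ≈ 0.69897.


||x||/||e|| = 15/3 = 5.
log10(5) ≈ 0.69897.
20*log10(||x||/||e||) ≈ 20*0.69897 = 13.9794.
floor(13.9794) = 13.

13


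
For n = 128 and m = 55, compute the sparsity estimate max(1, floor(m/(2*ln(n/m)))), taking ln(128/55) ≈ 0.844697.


n/m = 128/55.
ln(n/m) ≈ 0.844697.
2*ln(n/m) ≈ 1.689394.
m/(2*ln(n/m)) ≈ 55/1.689394 ≈ 32.5561.
floor = 32.
k_max = max(1, 32) = 32.

32


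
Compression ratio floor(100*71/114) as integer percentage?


100*m/n = 100*71/114 ≈ 62.2807.
floor = 62.

62


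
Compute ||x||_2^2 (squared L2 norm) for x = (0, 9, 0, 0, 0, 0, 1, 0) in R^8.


Non-zero entries: [(1, 9), (6, 1)]
Squares: [81, 1]
||x||_2^2 = sum = 82.

82


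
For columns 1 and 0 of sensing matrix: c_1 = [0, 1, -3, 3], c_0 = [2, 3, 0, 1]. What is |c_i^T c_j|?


Inner product: 0*2 + 1*3 + -3*0 + 3*1
Products: [0, 3, 0, 3]
Sum = 6.
|dot| = 6.

6


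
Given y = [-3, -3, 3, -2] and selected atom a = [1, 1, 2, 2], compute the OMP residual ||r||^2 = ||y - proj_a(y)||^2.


a^T a = 10.
a^T y = -4.
coeff = -4/10 = -2/5.
||r||^2 = 147/5.

147/5


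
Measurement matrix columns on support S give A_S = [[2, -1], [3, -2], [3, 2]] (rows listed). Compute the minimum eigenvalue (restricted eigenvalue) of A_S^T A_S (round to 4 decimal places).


A_S^T A_S = [[22, -2], [-2, 9]].
trace = 31.
det = 194.
disc = trace^2 - 4*det = 961 - 4*194 = 185.
sqrt(185) ≈ 13.601471.
lam_min = (31 - sqrt(185))/2 ≈ (31 - 13.601471)/2 = 8.6992645 ≈ 8.6993.

8.6993


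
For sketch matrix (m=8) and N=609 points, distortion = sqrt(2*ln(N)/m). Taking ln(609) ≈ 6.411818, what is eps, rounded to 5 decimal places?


ln(609) ≈ 6.411818.
2*ln(N)/m ≈ 2*6.411818/8 ≈ 1.6029545.
eps = sqrt(1.6029545) ≈ 1.2660784 ≈ 1.26608.

1.26608


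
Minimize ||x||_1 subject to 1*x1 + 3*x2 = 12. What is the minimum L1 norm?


Axis intercepts:
  x1 = 12, x2 = 0: L1 = 12
  x1 = 0, x2 = 4: L1 = 4
x* = (0, 4)
||x*||_1 = 4.

4


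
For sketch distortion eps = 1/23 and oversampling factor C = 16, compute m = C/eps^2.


1/eps = 23.
(1/eps)^2 = 529.
m = 16*529 = 8464.

8464


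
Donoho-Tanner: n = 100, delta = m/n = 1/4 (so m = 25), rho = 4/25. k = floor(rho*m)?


m = 1/4*100 = 25.
rho = 4/25.
rho*m = 4/25*25 = 4.
k = floor(4) = 4.

4


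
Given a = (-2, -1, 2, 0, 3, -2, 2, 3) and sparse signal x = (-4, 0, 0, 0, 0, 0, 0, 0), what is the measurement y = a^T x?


Non-zero terms: ['-2*-4']
Products: [8]
y = sum = 8.

8


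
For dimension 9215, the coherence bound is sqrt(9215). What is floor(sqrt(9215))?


95^2 = 9025 <= 9215 < 9216 = 96^2, so 95 <= sqrt(9215) < 96.
floor(sqrt(9215)) = 95.

95


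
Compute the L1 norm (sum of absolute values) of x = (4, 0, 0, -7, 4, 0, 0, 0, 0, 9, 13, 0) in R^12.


Non-zero entries: [(0, 4), (3, -7), (4, 4), (9, 9), (10, 13)]
Absolute values: [4, 7, 4, 9, 13]
||x||_1 = sum = 37.

37


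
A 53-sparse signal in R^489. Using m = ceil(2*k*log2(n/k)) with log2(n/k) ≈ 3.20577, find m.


log2(n/k) = log2(489/53) ≈ 3.20577.
2*k*log2(n/k) ≈ 2*53*3.20577 = 339.81162.
m = ceil(339.81162) = 340.

340


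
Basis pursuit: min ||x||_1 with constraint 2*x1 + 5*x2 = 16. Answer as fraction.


Axis intercepts:
  x1 = 8, x2 = 0: L1 = 8
  x1 = 0, x2 = 16/5: L1 = 16/5
x* = (0, 16/5)
||x*||_1 = 16/5.

16/5


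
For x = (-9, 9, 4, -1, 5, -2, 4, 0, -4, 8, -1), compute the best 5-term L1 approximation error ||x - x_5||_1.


Sorted |x_i| descending: [9, 9, 8, 5, 4, 4, 4, 2, 1, 1, 0]
Keep top 5: [9, 9, 8, 5, 4]
Tail entries: [4, 4, 2, 1, 1, 0]
L1 error = sum of tail = 12.

12


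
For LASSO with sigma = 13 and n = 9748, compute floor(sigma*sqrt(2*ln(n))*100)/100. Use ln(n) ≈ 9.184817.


ln(9748) ≈ 9.184817.
2*ln(n) ≈ 18.369634.
sqrt(2*ln(n)) ≈ sqrt(18.369634) ≈ 4.285981.
lambda ≈ 13*4.285981 = 55.717753.
floor(lambda*100)/100 = 55.71.

55.71


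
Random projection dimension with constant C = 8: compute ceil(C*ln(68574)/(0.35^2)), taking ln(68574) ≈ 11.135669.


ln(68574) ≈ 11.135669.
eps^2 = 0.35^2 = 0.1225.
C*ln(N)/eps^2 ≈ 8*11.135669/0.1225 ≈ 727.2274.
m = ceil(727.2274) = 728.

728


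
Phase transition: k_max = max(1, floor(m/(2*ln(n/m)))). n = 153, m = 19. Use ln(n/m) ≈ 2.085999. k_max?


n/m = 153/19.
ln(n/m) ≈ 2.085999.
2*ln(n/m) ≈ 4.171998.
m/(2*ln(n/m)) ≈ 19/4.171998 ≈ 4.5542.
floor = 4.
k_max = max(1, 4) = 4.

4


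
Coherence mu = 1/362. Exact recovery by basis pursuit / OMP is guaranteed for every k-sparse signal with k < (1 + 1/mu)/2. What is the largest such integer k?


1/mu = 362.
1 + 1/mu = 363.
(1 + 1/mu)/2 = 181.5 is not an integer, so k_max = floor(181.5) = 181.

181


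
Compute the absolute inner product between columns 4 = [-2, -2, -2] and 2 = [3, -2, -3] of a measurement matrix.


Inner product: -2*3 + -2*-2 + -2*-3
Products: [-6, 4, 6]
Sum = 4.
|dot| = 4.

4


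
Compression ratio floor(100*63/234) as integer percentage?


100*m/n = 100*63/234 ≈ 26.9231.
floor = 26.

26


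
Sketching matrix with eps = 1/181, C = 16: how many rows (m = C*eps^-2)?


1/eps = 181.
(1/eps)^2 = 32761.
m = 16*32761 = 524176.

524176


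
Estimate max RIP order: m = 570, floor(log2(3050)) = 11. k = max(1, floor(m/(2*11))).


floor(log2(3050)) = 11.
2*11 = 22.
m/(2*floor(log2(n))) = 570/22 ≈ 25.9091.
floor = 25.
k = max(1, 25) = 25.

25


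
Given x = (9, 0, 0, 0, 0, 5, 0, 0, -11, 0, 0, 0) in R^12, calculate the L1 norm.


Non-zero entries: [(0, 9), (5, 5), (8, -11)]
Absolute values: [9, 5, 11]
||x||_1 = sum = 25.

25


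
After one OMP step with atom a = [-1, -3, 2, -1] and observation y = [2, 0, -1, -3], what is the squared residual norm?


a^T a = 15.
a^T y = -1.
coeff = -1/15 = -1/15.
||r||^2 = 209/15.

209/15


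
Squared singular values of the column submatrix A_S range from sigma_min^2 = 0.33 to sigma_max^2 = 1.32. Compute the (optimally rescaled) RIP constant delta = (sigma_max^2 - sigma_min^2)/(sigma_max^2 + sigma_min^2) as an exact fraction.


lambda_max - lambda_min = 1.32 - 0.33 = 0.99.
lambda_max + lambda_min = 1.32 + 0.33 = 1.65.
delta = 0.99/1.65 = 99/165 = 3/5.

3/5


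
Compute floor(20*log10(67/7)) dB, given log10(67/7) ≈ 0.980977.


||x||/||e|| = 67/7.
log10(67/7) ≈ 0.980977.
20*log10(||x||/||e||) ≈ 20*0.980977 = 19.61954.
floor(19.61954) = 19.

19


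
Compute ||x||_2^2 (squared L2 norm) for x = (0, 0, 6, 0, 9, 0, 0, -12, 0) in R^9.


Non-zero entries: [(2, 6), (4, 9), (7, -12)]
Squares: [36, 81, 144]
||x||_2^2 = sum = 261.

261


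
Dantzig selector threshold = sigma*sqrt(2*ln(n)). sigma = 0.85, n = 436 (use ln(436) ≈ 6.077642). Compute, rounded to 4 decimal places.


ln(436) ≈ 6.077642.
2*ln(n) ≈ 12.155284.
sqrt(2*ln(n)) ≈ sqrt(12.155284) ≈ 3.486443.
threshold ≈ 0.85*3.486443 = 2.96347655 ≈ 2.9635.

2.9635


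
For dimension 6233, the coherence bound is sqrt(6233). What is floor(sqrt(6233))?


78^2 = 6084 <= 6233 < 6241 = 79^2, so 78 <= sqrt(6233) < 79.
floor(sqrt(6233)) = 78.

78


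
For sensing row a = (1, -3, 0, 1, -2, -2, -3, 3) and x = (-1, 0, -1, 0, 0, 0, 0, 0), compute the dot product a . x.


Non-zero terms: ['1*-1', '0*-1']
Products: [-1, 0]
y = sum = -1.

-1


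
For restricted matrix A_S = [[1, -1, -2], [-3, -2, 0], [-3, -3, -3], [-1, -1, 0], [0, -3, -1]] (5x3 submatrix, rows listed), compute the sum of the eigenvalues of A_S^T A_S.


Sum of eigenvalues of A_S^T A_S = trace(A_S^T A_S) = sum of squared column norms of A_S.
A_S^T A_S diagonal: [20, 24, 14].
trace = 20 + 24 + 14 = 58.

58


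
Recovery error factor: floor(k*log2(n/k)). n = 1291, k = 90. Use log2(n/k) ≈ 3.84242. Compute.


log2(n/k) = log2(1291/90) ≈ 3.84242.
k*log2(n/k) ≈ 90*3.84242 = 345.8178.
floor(345.8178) = 345.

345


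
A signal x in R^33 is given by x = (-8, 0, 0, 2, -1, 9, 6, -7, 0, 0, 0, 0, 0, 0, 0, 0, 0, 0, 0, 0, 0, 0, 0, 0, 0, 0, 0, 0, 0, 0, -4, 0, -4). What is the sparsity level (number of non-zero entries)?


Non-zero positions: [0, 3, 4, 5, 6, 7, 30, 32].
Sparsity = 8.

8


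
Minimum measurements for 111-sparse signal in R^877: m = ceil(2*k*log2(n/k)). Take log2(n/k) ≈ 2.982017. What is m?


log2(n/k) = log2(877/111) ≈ 2.982017.
2*k*log2(n/k) ≈ 2*111*2.982017 = 662.007774.
m = ceil(662.007774) = 663.

663


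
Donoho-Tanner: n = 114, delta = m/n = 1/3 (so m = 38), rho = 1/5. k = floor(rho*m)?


m = 1/3*114 = 38.
rho = 1/5.
rho*m = 1/5*38 = 7.6.
k = floor(7.6) = 7.

7


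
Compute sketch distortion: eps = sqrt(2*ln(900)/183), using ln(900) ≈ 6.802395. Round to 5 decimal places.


ln(900) ≈ 6.802395.
2*ln(N)/m ≈ 2*6.802395/183 ≈ 0.07434311.
eps = sqrt(0.07434311) ≈ 0.2726593 ≈ 0.27266.

0.27266


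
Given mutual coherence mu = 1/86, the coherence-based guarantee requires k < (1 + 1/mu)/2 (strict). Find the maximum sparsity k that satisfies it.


1/mu = 86.
1 + 1/mu = 87.
(1 + 1/mu)/2 = 43.5 is not an integer, so k_max = floor(43.5) = 43.

43


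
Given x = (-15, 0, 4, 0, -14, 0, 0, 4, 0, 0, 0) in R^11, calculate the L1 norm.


Non-zero entries: [(0, -15), (2, 4), (4, -14), (7, 4)]
Absolute values: [15, 4, 14, 4]
||x||_1 = sum = 37.

37


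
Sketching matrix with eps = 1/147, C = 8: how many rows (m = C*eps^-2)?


1/eps = 147.
(1/eps)^2 = 21609.
m = 8*21609 = 172872.

172872


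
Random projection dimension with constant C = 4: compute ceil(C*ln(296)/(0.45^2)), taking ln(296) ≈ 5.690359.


ln(296) ≈ 5.690359.
eps^2 = 0.45^2 = 0.2025.
C*ln(N)/eps^2 ≈ 4*5.690359/0.2025 ≈ 112.4022.
m = ceil(112.4022) = 113.

113


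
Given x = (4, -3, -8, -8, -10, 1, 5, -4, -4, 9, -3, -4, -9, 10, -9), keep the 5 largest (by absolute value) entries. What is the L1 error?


Sorted |x_i| descending: [10, 10, 9, 9, 9, 8, 8, 5, 4, 4, 4, 4, 3, 3, 1]
Keep top 5: [10, 10, 9, 9, 9]
Tail entries: [8, 8, 5, 4, 4, 4, 4, 3, 3, 1]
L1 error = sum of tail = 44.

44


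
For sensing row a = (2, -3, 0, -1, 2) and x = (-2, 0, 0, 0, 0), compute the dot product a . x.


Non-zero terms: ['2*-2']
Products: [-4]
y = sum = -4.

-4


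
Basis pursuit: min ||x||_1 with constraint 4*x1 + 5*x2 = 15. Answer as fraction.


Axis intercepts:
  x1 = 15/4, x2 = 0: L1 = 15/4
  x1 = 0, x2 = 3: L1 = 3
x* = (0, 3)
||x*||_1 = 3.

3


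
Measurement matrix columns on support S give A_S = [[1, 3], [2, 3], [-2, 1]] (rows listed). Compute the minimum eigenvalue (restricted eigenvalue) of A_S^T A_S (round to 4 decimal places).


A_S^T A_S = [[9, 7], [7, 19]].
trace = 28.
det = 122.
disc = trace^2 - 4*det = 784 - 4*122 = 296.
sqrt(296) ≈ 17.204651.
lam_min = (28 - sqrt(296))/2 ≈ (28 - 17.204651)/2 = 5.3976745 ≈ 5.3977.

5.3977


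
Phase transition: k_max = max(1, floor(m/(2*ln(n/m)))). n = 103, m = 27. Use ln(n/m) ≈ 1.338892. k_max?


n/m = 103/27.
ln(n/m) ≈ 1.338892.
2*ln(n/m) ≈ 2.677784.
m/(2*ln(n/m)) ≈ 27/2.677784 ≈ 10.083.
floor = 10.
k_max = max(1, 10) = 10.

10


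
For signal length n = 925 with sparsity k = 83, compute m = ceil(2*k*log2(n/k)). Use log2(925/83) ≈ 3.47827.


log2(n/k) = log2(925/83) ≈ 3.47827.
2*k*log2(n/k) ≈ 2*83*3.47827 = 577.39282.
m = ceil(577.39282) = 578.

578


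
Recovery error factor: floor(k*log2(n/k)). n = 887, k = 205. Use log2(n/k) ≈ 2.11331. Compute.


log2(n/k) = log2(887/205) ≈ 2.11331.
k*log2(n/k) ≈ 205*2.11331 = 433.22855.
floor(433.22855) = 433.

433


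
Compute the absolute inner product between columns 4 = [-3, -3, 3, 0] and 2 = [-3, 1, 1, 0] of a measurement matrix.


Inner product: -3*-3 + -3*1 + 3*1 + 0*0
Products: [9, -3, 3, 0]
Sum = 9.
|dot| = 9.

9


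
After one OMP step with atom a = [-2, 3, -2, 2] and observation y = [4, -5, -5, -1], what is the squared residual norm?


a^T a = 21.
a^T y = -15.
coeff = -15/21 = -5/7.
||r||^2 = 394/7.

394/7


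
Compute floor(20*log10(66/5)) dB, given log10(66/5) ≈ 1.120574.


||x||/||e|| = 66/5.
log10(66/5) ≈ 1.120574.
20*log10(||x||/||e||) ≈ 20*1.120574 = 22.41148.
floor(22.41148) = 22.

22


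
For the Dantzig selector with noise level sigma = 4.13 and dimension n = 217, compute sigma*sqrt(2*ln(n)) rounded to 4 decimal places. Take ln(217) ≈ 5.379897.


ln(217) ≈ 5.379897.
2*ln(n) ≈ 10.759794.
sqrt(2*ln(n)) ≈ sqrt(10.759794) ≈ 3.280212.
threshold ≈ 4.13*3.280212 = 13.54727556 ≈ 13.5473.

13.5473


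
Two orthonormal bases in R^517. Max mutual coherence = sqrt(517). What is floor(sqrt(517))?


22^2 = 484 <= 517 < 529 = 23^2, so 22 <= sqrt(517) < 23.
floor(sqrt(517)) = 22.

22


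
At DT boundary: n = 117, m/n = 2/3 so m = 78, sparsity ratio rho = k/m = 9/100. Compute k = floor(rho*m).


m = 2/3*117 = 78.
rho = 9/100.
rho*m = 9/100*78 = 7.02.
k = floor(7.02) = 7.

7


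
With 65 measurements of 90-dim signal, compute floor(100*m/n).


100*m/n = 100*65/90 ≈ 72.2222.
floor = 72.

72


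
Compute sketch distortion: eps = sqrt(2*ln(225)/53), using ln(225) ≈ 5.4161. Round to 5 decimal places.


ln(225) ≈ 5.4161.
2*ln(N)/m ≈ 2*5.4161/53 ≈ 0.20438113.
eps = sqrt(0.20438113) ≈ 0.4520853 ≈ 0.45209.

0.45209


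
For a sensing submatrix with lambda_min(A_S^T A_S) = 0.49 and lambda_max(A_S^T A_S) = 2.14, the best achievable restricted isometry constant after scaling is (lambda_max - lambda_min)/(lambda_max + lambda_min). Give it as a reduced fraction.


lambda_max - lambda_min = 2.14 - 0.49 = 1.65.
lambda_max + lambda_min = 2.14 + 0.49 = 2.63.
delta = 1.65/2.63 = 165/263.

165/263


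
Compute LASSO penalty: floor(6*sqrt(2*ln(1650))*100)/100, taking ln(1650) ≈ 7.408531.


ln(1650) ≈ 7.408531.
2*ln(n) ≈ 14.817062.
sqrt(2*ln(n)) ≈ sqrt(14.817062) ≈ 3.849294.
lambda ≈ 6*3.849294 = 23.095764.
floor(lambda*100)/100 = 23.09.

23.09


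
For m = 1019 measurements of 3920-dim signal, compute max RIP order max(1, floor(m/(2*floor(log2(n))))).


floor(log2(3920)) = 11.
2*11 = 22.
m/(2*floor(log2(n))) = 1019/22 ≈ 46.3182.
floor = 46.
k = max(1, 46) = 46.

46


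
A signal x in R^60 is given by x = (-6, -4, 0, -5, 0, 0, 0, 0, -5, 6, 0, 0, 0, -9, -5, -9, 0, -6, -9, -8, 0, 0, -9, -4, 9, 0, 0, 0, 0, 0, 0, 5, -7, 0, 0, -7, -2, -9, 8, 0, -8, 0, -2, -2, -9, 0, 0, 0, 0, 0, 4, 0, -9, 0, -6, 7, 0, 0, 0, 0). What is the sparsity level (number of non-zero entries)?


Non-zero positions: [0, 1, 3, 8, 9, 13, 14, 15, 17, 18, 19, 22, 23, 24, 31, 32, 35, 36, 37, 38, 40, 42, 43, 44, 50, 52, 54, 55].
Sparsity = 28.

28


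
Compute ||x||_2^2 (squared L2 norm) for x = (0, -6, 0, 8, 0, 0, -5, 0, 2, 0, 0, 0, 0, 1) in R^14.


Non-zero entries: [(1, -6), (3, 8), (6, -5), (8, 2), (13, 1)]
Squares: [36, 64, 25, 4, 1]
||x||_2^2 = sum = 130.

130


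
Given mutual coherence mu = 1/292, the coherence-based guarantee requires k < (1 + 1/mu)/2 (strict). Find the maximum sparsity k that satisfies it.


1/mu = 292.
1 + 1/mu = 293.
(1 + 1/mu)/2 = 146.5 is not an integer, so k_max = floor(146.5) = 146.

146


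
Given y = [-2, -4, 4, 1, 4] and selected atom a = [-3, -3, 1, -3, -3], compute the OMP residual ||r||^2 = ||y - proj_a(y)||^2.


a^T a = 37.
a^T y = 7.
coeff = 7/37 = 7/37.
||r||^2 = 1912/37.

1912/37


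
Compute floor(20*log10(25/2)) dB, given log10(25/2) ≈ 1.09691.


||x||/||e|| = 25/2.
log10(25/2) ≈ 1.09691.
20*log10(||x||/||e||) ≈ 20*1.09691 = 21.9382.
floor(21.9382) = 21.

21


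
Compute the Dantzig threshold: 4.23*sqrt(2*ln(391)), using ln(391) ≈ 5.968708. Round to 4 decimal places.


ln(391) ≈ 5.968708.
2*ln(n) ≈ 11.937416.
sqrt(2*ln(n)) ≈ sqrt(11.937416) ≈ 3.455057.
threshold ≈ 4.23*3.455057 = 14.61489111 ≈ 14.6149.

14.6149


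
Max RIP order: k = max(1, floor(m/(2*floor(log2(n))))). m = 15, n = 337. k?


floor(log2(337)) = 8.
2*8 = 16.
m/(2*floor(log2(n))) = 15/16 ≈ 0.9375.
floor = 0.
k = max(1, 0) = 1.

1


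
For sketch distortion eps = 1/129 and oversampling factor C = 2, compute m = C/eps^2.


1/eps = 129.
(1/eps)^2 = 16641.
m = 2*16641 = 33282.

33282


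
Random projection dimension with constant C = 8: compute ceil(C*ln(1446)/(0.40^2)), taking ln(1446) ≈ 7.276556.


ln(1446) ≈ 7.276556.
eps^2 = 0.40^2 = 0.16.
C*ln(N)/eps^2 ≈ 8*7.276556/0.16 ≈ 363.8278.
m = ceil(363.8278) = 364.

364


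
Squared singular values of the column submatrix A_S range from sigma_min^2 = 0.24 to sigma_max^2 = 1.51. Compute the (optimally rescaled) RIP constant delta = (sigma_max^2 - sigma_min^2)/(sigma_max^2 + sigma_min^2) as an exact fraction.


lambda_max - lambda_min = 1.51 - 0.24 = 1.27.
lambda_max + lambda_min = 1.51 + 0.24 = 1.75.
delta = 1.27/1.75 = 127/175.

127/175


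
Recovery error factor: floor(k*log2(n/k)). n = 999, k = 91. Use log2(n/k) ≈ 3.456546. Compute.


log2(n/k) = log2(999/91) ≈ 3.456546.
k*log2(n/k) ≈ 91*3.456546 = 314.545686.
floor(314.545686) = 314.

314


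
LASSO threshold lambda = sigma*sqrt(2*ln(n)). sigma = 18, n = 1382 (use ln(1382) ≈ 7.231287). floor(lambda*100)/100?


ln(1382) ≈ 7.231287.
2*ln(n) ≈ 14.462574.
sqrt(2*ln(n)) ≈ sqrt(14.462574) ≈ 3.802969.
lambda ≈ 18*3.802969 = 68.453442.
floor(lambda*100)/100 = 68.45.

68.45


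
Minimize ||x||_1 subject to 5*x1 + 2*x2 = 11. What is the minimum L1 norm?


Axis intercepts:
  x1 = 11/5, x2 = 0: L1 = 11/5
  x1 = 0, x2 = 11/2: L1 = 11/2
x* = (11/5, 0)
||x*||_1 = 11/5.

11/5


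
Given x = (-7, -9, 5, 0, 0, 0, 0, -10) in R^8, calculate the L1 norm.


Non-zero entries: [(0, -7), (1, -9), (2, 5), (7, -10)]
Absolute values: [7, 9, 5, 10]
||x||_1 = sum = 31.

31


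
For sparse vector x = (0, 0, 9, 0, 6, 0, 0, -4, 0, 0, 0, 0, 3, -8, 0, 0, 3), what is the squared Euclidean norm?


Non-zero entries: [(2, 9), (4, 6), (7, -4), (12, 3), (13, -8), (16, 3)]
Squares: [81, 36, 16, 9, 64, 9]
||x||_2^2 = sum = 215.

215


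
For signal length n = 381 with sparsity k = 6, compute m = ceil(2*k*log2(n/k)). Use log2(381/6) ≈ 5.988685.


log2(n/k) = log2(381/6) ≈ 5.988685.
2*k*log2(n/k) ≈ 2*6*5.988685 = 71.86422.
m = ceil(71.86422) = 72.

72


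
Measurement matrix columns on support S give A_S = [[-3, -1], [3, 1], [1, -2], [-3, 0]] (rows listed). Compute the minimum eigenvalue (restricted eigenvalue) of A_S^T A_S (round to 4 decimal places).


A_S^T A_S = [[28, 4], [4, 6]].
trace = 34.
det = 152.
disc = trace^2 - 4*det = 1156 - 4*152 = 548.
sqrt(548) ≈ 23.409400.
lam_min = (34 - sqrt(548))/2 ≈ (34 - 23.409400)/2 = 5.2953 ≈ 5.2953.

5.2953


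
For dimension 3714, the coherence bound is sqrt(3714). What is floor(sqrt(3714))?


60^2 = 3600 <= 3714 < 3721 = 61^2, so 60 <= sqrt(3714) < 61.
floor(sqrt(3714)) = 60.

60


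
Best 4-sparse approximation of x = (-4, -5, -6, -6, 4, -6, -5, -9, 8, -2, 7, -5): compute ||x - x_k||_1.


Sorted |x_i| descending: [9, 8, 7, 6, 6, 6, 5, 5, 5, 4, 4, 2]
Keep top 4: [9, 8, 7, 6]
Tail entries: [6, 6, 5, 5, 5, 4, 4, 2]
L1 error = sum of tail = 37.

37


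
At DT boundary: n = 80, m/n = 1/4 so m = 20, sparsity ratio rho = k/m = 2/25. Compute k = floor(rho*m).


m = 1/4*80 = 20.
rho = 2/25.
rho*m = 2/25*20 = 1.6.
k = floor(1.6) = 1.

1


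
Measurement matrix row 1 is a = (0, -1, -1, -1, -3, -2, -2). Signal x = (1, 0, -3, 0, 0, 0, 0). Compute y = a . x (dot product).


Non-zero terms: ['0*1', '-1*-3']
Products: [0, 3]
y = sum = 3.

3


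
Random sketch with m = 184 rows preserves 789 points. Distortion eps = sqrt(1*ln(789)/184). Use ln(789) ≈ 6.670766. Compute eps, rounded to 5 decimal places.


ln(789) ≈ 6.670766.
1*ln(N)/m ≈ 1*6.670766/184 ≈ 0.03625416.
eps = sqrt(0.03625416) ≈ 0.1904053 ≈ 0.19041.

0.19041


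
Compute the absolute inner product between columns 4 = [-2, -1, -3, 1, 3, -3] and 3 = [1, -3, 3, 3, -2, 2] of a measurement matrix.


Inner product: -2*1 + -1*-3 + -3*3 + 1*3 + 3*-2 + -3*2
Products: [-2, 3, -9, 3, -6, -6]
Sum = -17.
|dot| = 17.

17


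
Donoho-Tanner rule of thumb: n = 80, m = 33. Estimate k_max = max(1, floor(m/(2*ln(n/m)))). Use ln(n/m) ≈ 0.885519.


n/m = 80/33.
ln(n/m) ≈ 0.885519.
2*ln(n/m) ≈ 1.771038.
m/(2*ln(n/m)) ≈ 33/1.771038 ≈ 18.6331.
floor = 18.
k_max = max(1, 18) = 18.

18


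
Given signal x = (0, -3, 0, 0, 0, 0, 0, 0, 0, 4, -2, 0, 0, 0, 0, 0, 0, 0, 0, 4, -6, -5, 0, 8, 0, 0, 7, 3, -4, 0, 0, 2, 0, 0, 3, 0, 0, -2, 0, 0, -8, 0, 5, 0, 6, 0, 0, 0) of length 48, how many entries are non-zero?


Non-zero positions: [1, 9, 10, 19, 20, 21, 23, 26, 27, 28, 31, 34, 37, 40, 42, 44].
Sparsity = 16.

16


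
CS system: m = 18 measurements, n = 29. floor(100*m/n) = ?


100*m/n = 100*18/29 ≈ 62.069.
floor = 62.

62


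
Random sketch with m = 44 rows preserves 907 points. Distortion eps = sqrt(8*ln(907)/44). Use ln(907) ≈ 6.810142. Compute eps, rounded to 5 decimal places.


ln(907) ≈ 6.810142.
8*ln(N)/m ≈ 8*6.810142/44 ≈ 1.23820764.
eps = sqrt(1.23820764) ≈ 1.1127478 ≈ 1.11275.

1.11275


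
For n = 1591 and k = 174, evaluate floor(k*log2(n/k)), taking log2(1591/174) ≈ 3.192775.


log2(n/k) = log2(1591/174) ≈ 3.192775.
k*log2(n/k) ≈ 174*3.192775 = 555.54285.
floor(555.54285) = 555.

555


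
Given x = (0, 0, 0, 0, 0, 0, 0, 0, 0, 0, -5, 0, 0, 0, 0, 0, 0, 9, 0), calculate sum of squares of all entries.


Non-zero entries: [(10, -5), (17, 9)]
Squares: [25, 81]
||x||_2^2 = sum = 106.

106


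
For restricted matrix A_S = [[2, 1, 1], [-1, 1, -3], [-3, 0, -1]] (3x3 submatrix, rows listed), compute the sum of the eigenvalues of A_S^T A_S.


Sum of eigenvalues of A_S^T A_S = trace(A_S^T A_S) = sum of squared column norms of A_S.
A_S^T A_S diagonal: [14, 2, 11].
trace = 14 + 2 + 11 = 27.

27


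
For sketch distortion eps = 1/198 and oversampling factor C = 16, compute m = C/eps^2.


1/eps = 198.
(1/eps)^2 = 39204.
m = 16*39204 = 627264.

627264


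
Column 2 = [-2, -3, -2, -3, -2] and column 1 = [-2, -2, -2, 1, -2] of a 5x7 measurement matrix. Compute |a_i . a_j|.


Inner product: -2*-2 + -3*-2 + -2*-2 + -3*1 + -2*-2
Products: [4, 6, 4, -3, 4]
Sum = 15.
|dot| = 15.

15


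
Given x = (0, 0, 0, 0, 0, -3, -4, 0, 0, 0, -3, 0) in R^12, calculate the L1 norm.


Non-zero entries: [(5, -3), (6, -4), (10, -3)]
Absolute values: [3, 4, 3]
||x||_1 = sum = 10.

10


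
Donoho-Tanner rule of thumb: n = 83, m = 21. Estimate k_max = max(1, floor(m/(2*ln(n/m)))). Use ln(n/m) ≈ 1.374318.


n/m = 83/21.
ln(n/m) ≈ 1.374318.
2*ln(n/m) ≈ 2.748636.
m/(2*ln(n/m)) ≈ 21/2.748636 ≈ 7.6402.
floor = 7.
k_max = max(1, 7) = 7.

7


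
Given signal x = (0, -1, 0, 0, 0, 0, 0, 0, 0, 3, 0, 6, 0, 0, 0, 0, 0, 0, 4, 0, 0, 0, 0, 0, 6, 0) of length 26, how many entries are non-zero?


Non-zero positions: [1, 9, 11, 18, 24].
Sparsity = 5.

5


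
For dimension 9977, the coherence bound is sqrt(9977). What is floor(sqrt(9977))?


99^2 = 9801 <= 9977 < 10000 = 100^2, so 99 <= sqrt(9977) < 100.
floor(sqrt(9977)) = 99.

99


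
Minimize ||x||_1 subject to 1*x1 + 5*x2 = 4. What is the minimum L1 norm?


Axis intercepts:
  x1 = 4, x2 = 0: L1 = 4
  x1 = 0, x2 = 4/5: L1 = 4/5
x* = (0, 4/5)
||x*||_1 = 4/5.

4/5


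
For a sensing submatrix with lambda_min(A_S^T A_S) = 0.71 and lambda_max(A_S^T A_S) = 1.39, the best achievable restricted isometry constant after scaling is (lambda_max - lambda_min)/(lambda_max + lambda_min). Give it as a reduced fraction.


lambda_max - lambda_min = 1.39 - 0.71 = 0.68.
lambda_max + lambda_min = 1.39 + 0.71 = 2.10.
delta = 0.68/2.10 = 68/210 = 34/105.

34/105


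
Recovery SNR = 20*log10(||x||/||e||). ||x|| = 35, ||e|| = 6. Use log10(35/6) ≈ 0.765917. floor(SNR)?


||x||/||e|| = 35/6.
log10(35/6) ≈ 0.765917.
20*log10(||x||/||e||) ≈ 20*0.765917 = 15.31834.
floor(15.31834) = 15.

15


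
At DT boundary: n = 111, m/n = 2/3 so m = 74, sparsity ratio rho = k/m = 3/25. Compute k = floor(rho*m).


m = 2/3*111 = 74.
rho = 3/25.
rho*m = 3/25*74 = 8.88.
k = floor(8.88) = 8.

8


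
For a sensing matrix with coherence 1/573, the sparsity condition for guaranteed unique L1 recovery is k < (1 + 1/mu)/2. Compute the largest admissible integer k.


1/mu = 573.
1 + 1/mu = 574.
(1 + 1/mu)/2 = 287 is an integer and the inequality is strict, so k_max = 287 - 1 = 286.

286


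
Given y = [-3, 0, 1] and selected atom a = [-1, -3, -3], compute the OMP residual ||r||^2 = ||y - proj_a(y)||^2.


a^T a = 19.
a^T y = 0.
coeff = 0/19 = 0.
||r||^2 = 10.

10


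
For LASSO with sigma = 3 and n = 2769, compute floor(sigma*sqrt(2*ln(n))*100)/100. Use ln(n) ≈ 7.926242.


ln(2769) ≈ 7.926242.
2*ln(n) ≈ 15.852484.
sqrt(2*ln(n)) ≈ sqrt(15.852484) ≈ 3.981518.
lambda ≈ 3*3.981518 = 11.944554.
floor(lambda*100)/100 = 11.94.

11.94


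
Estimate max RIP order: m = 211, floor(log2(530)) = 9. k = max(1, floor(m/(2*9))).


floor(log2(530)) = 9.
2*9 = 18.
m/(2*floor(log2(n))) = 211/18 ≈ 11.7222.
floor = 11.
k = max(1, 11) = 11.

11


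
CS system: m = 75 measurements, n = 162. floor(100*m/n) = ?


100*m/n = 100*75/162 ≈ 46.2963.
floor = 46.

46


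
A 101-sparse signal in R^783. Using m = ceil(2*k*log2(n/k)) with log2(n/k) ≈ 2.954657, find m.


log2(n/k) = log2(783/101) ≈ 2.954657.
2*k*log2(n/k) ≈ 2*101*2.954657 = 596.840714.
m = ceil(596.840714) = 597.

597


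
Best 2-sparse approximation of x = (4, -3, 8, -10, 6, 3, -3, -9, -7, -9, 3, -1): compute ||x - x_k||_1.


Sorted |x_i| descending: [10, 9, 9, 8, 7, 6, 4, 3, 3, 3, 3, 1]
Keep top 2: [10, 9]
Tail entries: [9, 8, 7, 6, 4, 3, 3, 3, 3, 1]
L1 error = sum of tail = 47.

47


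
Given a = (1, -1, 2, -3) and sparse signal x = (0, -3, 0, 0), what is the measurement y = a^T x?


Non-zero terms: ['-1*-3']
Products: [3]
y = sum = 3.

3


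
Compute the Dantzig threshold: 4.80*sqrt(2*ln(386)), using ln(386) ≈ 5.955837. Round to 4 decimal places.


ln(386) ≈ 5.955837.
2*ln(n) ≈ 11.911674.
sqrt(2*ln(n)) ≈ sqrt(11.911674) ≈ 3.451329.
threshold ≈ 4.80*3.451329 = 16.5663792 ≈ 16.5664.

16.5664


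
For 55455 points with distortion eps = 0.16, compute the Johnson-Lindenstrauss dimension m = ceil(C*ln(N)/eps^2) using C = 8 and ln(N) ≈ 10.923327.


ln(55455) ≈ 10.923327.
eps^2 = 0.16^2 = 0.0256.
C*ln(N)/eps^2 ≈ 8*10.923327/0.0256 ≈ 3413.5397.
m = ceil(3413.5397) = 3414.

3414


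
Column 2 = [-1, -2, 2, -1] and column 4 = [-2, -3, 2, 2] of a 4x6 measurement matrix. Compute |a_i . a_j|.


Inner product: -1*-2 + -2*-3 + 2*2 + -1*2
Products: [2, 6, 4, -2]
Sum = 10.
|dot| = 10.

10


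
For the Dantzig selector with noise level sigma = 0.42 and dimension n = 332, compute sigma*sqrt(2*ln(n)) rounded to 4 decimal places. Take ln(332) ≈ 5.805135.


ln(332) ≈ 5.805135.
2*ln(n) ≈ 11.61027.
sqrt(2*ln(n)) ≈ sqrt(11.61027) ≈ 3.407385.
threshold ≈ 0.42*3.407385 = 1.4311017 ≈ 1.4311.

1.4311


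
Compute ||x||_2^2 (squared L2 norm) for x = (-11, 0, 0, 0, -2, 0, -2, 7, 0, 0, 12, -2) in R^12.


Non-zero entries: [(0, -11), (4, -2), (6, -2), (7, 7), (10, 12), (11, -2)]
Squares: [121, 4, 4, 49, 144, 4]
||x||_2^2 = sum = 326.

326


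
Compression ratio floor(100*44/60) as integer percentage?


100*m/n = 100*44/60 ≈ 73.3333.
floor = 73.

73


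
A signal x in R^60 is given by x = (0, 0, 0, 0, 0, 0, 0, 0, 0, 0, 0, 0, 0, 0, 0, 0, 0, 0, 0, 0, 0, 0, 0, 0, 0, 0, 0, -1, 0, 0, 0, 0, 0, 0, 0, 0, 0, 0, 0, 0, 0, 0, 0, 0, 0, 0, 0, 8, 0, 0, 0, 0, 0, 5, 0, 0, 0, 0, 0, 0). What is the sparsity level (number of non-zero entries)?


Non-zero positions: [27, 47, 53].
Sparsity = 3.

3


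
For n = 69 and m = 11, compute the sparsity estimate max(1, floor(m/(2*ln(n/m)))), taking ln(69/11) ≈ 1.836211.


n/m = 69/11.
ln(n/m) ≈ 1.836211.
2*ln(n/m) ≈ 3.672422.
m/(2*ln(n/m)) ≈ 11/3.672422 ≈ 2.9953.
floor = 2.
k_max = max(1, 2) = 2.

2


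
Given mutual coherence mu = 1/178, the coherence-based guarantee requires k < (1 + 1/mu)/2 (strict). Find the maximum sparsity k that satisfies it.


1/mu = 178.
1 + 1/mu = 179.
(1 + 1/mu)/2 = 89.5 is not an integer, so k_max = floor(89.5) = 89.

89


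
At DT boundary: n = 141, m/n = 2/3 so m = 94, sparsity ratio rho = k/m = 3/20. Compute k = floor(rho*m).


m = 2/3*141 = 94.
rho = 3/20.
rho*m = 3/20*94 = 14.1.
k = floor(14.1) = 14.

14


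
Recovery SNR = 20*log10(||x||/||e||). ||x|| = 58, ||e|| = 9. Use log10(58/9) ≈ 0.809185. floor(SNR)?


||x||/||e|| = 58/9.
log10(58/9) ≈ 0.809185.
20*log10(||x||/||e||) ≈ 20*0.809185 = 16.1837.
floor(16.1837) = 16.

16


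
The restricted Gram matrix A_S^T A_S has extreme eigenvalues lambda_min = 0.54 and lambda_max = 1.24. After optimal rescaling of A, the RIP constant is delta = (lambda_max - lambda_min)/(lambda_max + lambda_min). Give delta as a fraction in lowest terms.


lambda_max - lambda_min = 1.24 - 0.54 = 0.70.
lambda_max + lambda_min = 1.24 + 0.54 = 1.78.
delta = 0.70/1.78 = 70/178 = 35/89.

35/89


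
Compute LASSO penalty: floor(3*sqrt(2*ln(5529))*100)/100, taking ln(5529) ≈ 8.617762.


ln(5529) ≈ 8.617762.
2*ln(n) ≈ 17.235524.
sqrt(2*ln(n)) ≈ sqrt(17.235524) ≈ 4.151569.
lambda ≈ 3*4.151569 = 12.454707.
floor(lambda*100)/100 = 12.45.

12.45


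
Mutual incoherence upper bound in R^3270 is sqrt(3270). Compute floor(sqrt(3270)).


57^2 = 3249 <= 3270 < 3364 = 58^2, so 57 <= sqrt(3270) < 58.
floor(sqrt(3270)) = 57.

57


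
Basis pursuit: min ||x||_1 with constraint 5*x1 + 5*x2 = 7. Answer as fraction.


Axis intercepts:
  x1 = 7/5, x2 = 0: L1 = 7/5
  x1 = 0, x2 = 7/5: L1 = 7/5
x* = (7/5, 0)
||x*||_1 = 7/5.

7/5


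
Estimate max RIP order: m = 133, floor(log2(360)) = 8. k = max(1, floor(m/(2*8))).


floor(log2(360)) = 8.
2*8 = 16.
m/(2*floor(log2(n))) = 133/16 ≈ 8.3125.
floor = 8.
k = max(1, 8) = 8.

8


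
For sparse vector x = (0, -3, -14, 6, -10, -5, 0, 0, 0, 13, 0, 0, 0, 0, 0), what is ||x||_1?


Non-zero entries: [(1, -3), (2, -14), (3, 6), (4, -10), (5, -5), (9, 13)]
Absolute values: [3, 14, 6, 10, 5, 13]
||x||_1 = sum = 51.

51


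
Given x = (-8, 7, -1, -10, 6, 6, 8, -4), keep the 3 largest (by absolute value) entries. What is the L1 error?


Sorted |x_i| descending: [10, 8, 8, 7, 6, 6, 4, 1]
Keep top 3: [10, 8, 8]
Tail entries: [7, 6, 6, 4, 1]
L1 error = sum of tail = 24.

24


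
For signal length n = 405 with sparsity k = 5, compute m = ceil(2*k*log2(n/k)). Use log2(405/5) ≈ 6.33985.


log2(n/k) = log2(405/5) ≈ 6.33985.
2*k*log2(n/k) ≈ 2*5*6.33985 = 63.3985.
m = ceil(63.3985) = 64.

64


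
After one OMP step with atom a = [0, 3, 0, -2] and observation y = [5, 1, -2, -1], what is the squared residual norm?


a^T a = 13.
a^T y = 5.
coeff = 5/13 = 5/13.
||r||^2 = 378/13.

378/13


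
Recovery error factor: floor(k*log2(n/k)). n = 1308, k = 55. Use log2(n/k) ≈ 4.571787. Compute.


log2(n/k) = log2(1308/55) ≈ 4.571787.
k*log2(n/k) ≈ 55*4.571787 = 251.448285.
floor(251.448285) = 251.

251


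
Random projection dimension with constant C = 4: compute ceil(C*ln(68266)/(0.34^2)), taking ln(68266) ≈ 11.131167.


ln(68266) ≈ 11.131167.
eps^2 = 0.34^2 = 0.1156.
C*ln(N)/eps^2 ≈ 4*11.131167/0.1156 ≈ 385.1615.
m = ceil(385.1615) = 386.

386


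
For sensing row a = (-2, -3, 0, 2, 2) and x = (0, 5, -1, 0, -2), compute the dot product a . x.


Non-zero terms: ['-3*5', '0*-1', '2*-2']
Products: [-15, 0, -4]
y = sum = -19.

-19


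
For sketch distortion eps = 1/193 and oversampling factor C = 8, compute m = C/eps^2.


1/eps = 193.
(1/eps)^2 = 37249.
m = 8*37249 = 297992.

297992


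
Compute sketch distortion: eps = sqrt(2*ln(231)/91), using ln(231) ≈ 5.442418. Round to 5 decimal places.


ln(231) ≈ 5.442418.
2*ln(N)/m ≈ 2*5.442418/91 ≈ 0.11961358.
eps = sqrt(0.11961358) ≈ 0.345852 ≈ 0.34585.

0.34585


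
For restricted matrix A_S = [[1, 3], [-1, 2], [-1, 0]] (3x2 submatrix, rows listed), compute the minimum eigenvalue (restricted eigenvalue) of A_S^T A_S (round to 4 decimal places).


A_S^T A_S = [[3, 1], [1, 13]].
trace = 16.
det = 38.
disc = trace^2 - 4*det = 256 - 4*38 = 104.
sqrt(104) ≈ 10.198039.
lam_min = (16 - sqrt(104))/2 ≈ (16 - 10.198039)/2 = 2.9009805 ≈ 2.9010.

2.9010


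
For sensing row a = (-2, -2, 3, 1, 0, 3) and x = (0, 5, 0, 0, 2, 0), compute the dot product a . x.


Non-zero terms: ['-2*5', '0*2']
Products: [-10, 0]
y = sum = -10.

-10


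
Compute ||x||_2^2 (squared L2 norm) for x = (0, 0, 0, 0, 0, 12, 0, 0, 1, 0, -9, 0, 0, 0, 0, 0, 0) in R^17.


Non-zero entries: [(5, 12), (8, 1), (10, -9)]
Squares: [144, 1, 81]
||x||_2^2 = sum = 226.

226


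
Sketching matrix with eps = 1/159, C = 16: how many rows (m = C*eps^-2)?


1/eps = 159.
(1/eps)^2 = 25281.
m = 16*25281 = 404496.

404496


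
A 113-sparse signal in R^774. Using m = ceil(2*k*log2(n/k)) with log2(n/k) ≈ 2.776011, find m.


log2(n/k) = log2(774/113) ≈ 2.776011.
2*k*log2(n/k) ≈ 2*113*2.776011 = 627.378486.
m = ceil(627.378486) = 628.

628


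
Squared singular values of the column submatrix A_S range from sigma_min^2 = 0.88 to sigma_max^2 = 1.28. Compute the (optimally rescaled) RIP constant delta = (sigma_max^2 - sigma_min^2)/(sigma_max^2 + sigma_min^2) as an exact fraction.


lambda_max - lambda_min = 1.28 - 0.88 = 0.40.
lambda_max + lambda_min = 1.28 + 0.88 = 2.16.
delta = 0.40/2.16 = 40/216 = 5/27.

5/27


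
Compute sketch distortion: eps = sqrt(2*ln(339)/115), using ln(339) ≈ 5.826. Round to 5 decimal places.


ln(339) ≈ 5.826.
2*ln(N)/m ≈ 2*5.826/115 ≈ 0.10132174.
eps = sqrt(0.10132174) ≈ 0.3183108 ≈ 0.31831.

0.31831


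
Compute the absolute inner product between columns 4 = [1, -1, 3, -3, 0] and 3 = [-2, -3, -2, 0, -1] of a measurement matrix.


Inner product: 1*-2 + -1*-3 + 3*-2 + -3*0 + 0*-1
Products: [-2, 3, -6, 0, 0]
Sum = -5.
|dot| = 5.

5


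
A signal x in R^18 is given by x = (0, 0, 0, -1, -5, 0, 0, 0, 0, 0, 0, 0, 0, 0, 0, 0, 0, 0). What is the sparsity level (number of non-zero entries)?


Non-zero positions: [3, 4].
Sparsity = 2.

2


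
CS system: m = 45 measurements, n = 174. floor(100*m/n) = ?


100*m/n = 100*45/174 ≈ 25.8621.
floor = 25.

25


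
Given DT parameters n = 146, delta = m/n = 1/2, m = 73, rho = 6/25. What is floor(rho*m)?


m = 1/2*146 = 73.
rho = 6/25.
rho*m = 6/25*73 = 17.52.
k = floor(17.52) = 17.

17


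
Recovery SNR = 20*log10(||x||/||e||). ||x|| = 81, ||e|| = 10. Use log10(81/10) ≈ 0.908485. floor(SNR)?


||x||/||e|| = 81/10.
log10(81/10) ≈ 0.908485.
20*log10(||x||/||e||) ≈ 20*0.908485 = 18.1697.
floor(18.1697) = 18.

18


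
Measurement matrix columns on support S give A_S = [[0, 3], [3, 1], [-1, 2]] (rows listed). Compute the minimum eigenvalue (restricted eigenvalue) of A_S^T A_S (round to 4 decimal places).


A_S^T A_S = [[10, 1], [1, 14]].
trace = 24.
det = 139.
disc = trace^2 - 4*det = 576 - 4*139 = 20.
sqrt(20) ≈ 4.472136.
lam_min = (24 - sqrt(20))/2 ≈ (24 - 4.472136)/2 = 9.763932 ≈ 9.7639.

9.7639


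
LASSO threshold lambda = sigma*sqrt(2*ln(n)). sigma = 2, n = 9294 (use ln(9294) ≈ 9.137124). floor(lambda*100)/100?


ln(9294) ≈ 9.137124.
2*ln(n) ≈ 18.274248.
sqrt(2*ln(n)) ≈ sqrt(18.274248) ≈ 4.274839.
lambda ≈ 2*4.274839 = 8.549678.
floor(lambda*100)/100 = 8.54.

8.54


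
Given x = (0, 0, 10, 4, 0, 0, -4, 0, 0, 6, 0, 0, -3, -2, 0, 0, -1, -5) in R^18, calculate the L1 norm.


Non-zero entries: [(2, 10), (3, 4), (6, -4), (9, 6), (12, -3), (13, -2), (16, -1), (17, -5)]
Absolute values: [10, 4, 4, 6, 3, 2, 1, 5]
||x||_1 = sum = 35.

35


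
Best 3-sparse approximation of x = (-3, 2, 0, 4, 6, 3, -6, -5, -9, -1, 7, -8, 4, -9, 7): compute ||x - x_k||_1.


Sorted |x_i| descending: [9, 9, 8, 7, 7, 6, 6, 5, 4, 4, 3, 3, 2, 1, 0]
Keep top 3: [9, 9, 8]
Tail entries: [7, 7, 6, 6, 5, 4, 4, 3, 3, 2, 1, 0]
L1 error = sum of tail = 48.

48


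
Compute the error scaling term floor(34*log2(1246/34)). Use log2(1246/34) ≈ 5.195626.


log2(n/k) = log2(1246/34) ≈ 5.195626.
k*log2(n/k) ≈ 34*5.195626 = 176.651284.
floor(176.651284) = 176.

176


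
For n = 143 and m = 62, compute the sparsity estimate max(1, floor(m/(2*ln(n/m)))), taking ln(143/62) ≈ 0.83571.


n/m = 143/62.
ln(n/m) ≈ 0.83571.
2*ln(n/m) ≈ 1.67142.
m/(2*ln(n/m)) ≈ 62/1.67142 ≈ 37.0942.
floor = 37.
k_max = max(1, 37) = 37.

37


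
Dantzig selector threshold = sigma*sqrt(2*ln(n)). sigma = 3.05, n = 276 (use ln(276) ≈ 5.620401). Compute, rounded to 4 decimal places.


ln(276) ≈ 5.620401.
2*ln(n) ≈ 11.240802.
sqrt(2*ln(n)) ≈ sqrt(11.240802) ≈ 3.352731.
threshold ≈ 3.05*3.352731 = 10.22582955 ≈ 10.2258.

10.2258


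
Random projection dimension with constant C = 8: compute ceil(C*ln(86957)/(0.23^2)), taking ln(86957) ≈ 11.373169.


ln(86957) ≈ 11.373169.
eps^2 = 0.23^2 = 0.0529.
C*ln(N)/eps^2 ≈ 8*11.373169/0.0529 ≈ 1719.9499.
m = ceil(1719.9499) = 1720.

1720


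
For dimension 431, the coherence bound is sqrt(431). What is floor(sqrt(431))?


20^2 = 400 <= 431 < 441 = 21^2, so 20 <= sqrt(431) < 21.
floor(sqrt(431)) = 20.

20


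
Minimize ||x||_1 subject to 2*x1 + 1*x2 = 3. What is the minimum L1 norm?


Axis intercepts:
  x1 = 3/2, x2 = 0: L1 = 3/2
  x1 = 0, x2 = 3: L1 = 3
x* = (3/2, 0)
||x*||_1 = 3/2.

3/2


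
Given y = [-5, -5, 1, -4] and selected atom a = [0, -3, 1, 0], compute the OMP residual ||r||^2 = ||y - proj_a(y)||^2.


a^T a = 10.
a^T y = 16.
coeff = 16/10 = 8/5.
||r||^2 = 207/5.

207/5


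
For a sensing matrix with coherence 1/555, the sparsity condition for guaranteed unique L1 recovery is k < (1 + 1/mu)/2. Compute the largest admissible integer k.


1/mu = 555.
1 + 1/mu = 556.
(1 + 1/mu)/2 = 278 is an integer and the inequality is strict, so k_max = 278 - 1 = 277.

277


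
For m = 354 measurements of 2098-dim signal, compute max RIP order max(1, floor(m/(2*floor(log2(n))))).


floor(log2(2098)) = 11.
2*11 = 22.
m/(2*floor(log2(n))) = 354/22 ≈ 16.0909.
floor = 16.
k = max(1, 16) = 16.

16


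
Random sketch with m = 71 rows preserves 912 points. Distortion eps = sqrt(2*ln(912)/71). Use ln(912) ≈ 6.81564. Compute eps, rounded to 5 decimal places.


ln(912) ≈ 6.81564.
2*ln(N)/m ≈ 2*6.81564/71 ≈ 0.19198986.
eps = sqrt(0.19198986) ≈ 0.4381665 ≈ 0.43817.

0.43817


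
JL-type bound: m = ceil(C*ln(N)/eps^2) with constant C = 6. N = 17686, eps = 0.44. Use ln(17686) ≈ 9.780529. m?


ln(17686) ≈ 9.780529.
eps^2 = 0.44^2 = 0.1936.
C*ln(N)/eps^2 ≈ 6*9.780529/0.1936 ≈ 303.1156.
m = ceil(303.1156) = 304.

304


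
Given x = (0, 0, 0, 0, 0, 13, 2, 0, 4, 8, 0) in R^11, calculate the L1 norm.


Non-zero entries: [(5, 13), (6, 2), (8, 4), (9, 8)]
Absolute values: [13, 2, 4, 8]
||x||_1 = sum = 27.

27


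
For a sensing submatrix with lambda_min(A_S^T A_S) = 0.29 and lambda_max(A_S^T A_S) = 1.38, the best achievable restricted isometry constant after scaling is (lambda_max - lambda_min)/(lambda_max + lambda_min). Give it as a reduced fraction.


lambda_max - lambda_min = 1.38 - 0.29 = 1.09.
lambda_max + lambda_min = 1.38 + 0.29 = 1.67.
delta = 1.09/1.67 = 109/167.

109/167
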